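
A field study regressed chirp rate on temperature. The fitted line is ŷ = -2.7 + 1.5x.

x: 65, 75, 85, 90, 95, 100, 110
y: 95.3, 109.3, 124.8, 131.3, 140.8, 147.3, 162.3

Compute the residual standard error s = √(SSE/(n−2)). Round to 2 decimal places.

s = 0.71

x=65: ŷ = -2.7 + 1.5·65 = 94.8; e = 95.3 − 94.8 = 0.5
x=75: ŷ = -2.7 + 1.5·75 = 109.8; e = 109.3 − 109.8 = -0.5
x=85: ŷ = -2.7 + 1.5·85 = 124.8; e = 124.8 − 124.8 = 0
x=90: ŷ = -2.7 + 1.5·90 = 132.3; e = 131.3 − 132.3 = -1
x=95: ŷ = -2.7 + 1.5·95 = 139.8; e = 140.8 − 139.8 = 1
x=100: ŷ = -2.7 + 1.5·100 = 147.3; e = 147.3 − 147.3 = 0
x=110: ŷ = -2.7 + 1.5·110 = 162.3; e = 162.3 − 162.3 = 0
SSE = 0.25 + 0.25 + 0 + 1 + 1 + 0 + 0 = 2.5
s = √(2.5/5) = √0.5 ≈ 0.71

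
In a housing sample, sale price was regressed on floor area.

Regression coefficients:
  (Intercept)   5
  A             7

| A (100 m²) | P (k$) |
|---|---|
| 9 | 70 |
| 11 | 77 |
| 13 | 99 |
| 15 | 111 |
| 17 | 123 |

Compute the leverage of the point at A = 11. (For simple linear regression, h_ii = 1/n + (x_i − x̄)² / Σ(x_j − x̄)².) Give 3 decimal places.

h = 0.300

Ā = (9 + 11 + 13 + 15 + 17)/5 = 13
Σ(A − Ā)² = 16 + 4 + 0 + 4 + 16 = 40
h = 1/5 + (-2)²/40 = 0.2 + 0.1 = 0.300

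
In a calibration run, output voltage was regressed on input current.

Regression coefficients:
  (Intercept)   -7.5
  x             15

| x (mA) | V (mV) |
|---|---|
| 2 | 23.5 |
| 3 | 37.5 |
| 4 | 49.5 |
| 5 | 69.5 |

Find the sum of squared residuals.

SSE = 14

x=2: V̂ = -7.5 + 15·2 = 22.5; e = 23.5 − 22.5 = 1
x=3: V̂ = -7.5 + 15·3 = 37.5; e = 37.5 − 37.5 = 0
x=4: V̂ = -7.5 + 15·4 = 52.5; e = 49.5 − 52.5 = -3
x=5: V̂ = -7.5 + 15·5 = 67.5; e = 69.5 − 67.5 = 2
SSE = 1 + 0 + 9 + 4 = 14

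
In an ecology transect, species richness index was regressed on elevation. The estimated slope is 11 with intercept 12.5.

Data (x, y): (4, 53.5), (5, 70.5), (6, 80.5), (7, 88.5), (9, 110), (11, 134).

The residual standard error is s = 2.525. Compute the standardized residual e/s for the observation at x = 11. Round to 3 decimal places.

ŷ = 12.5 + 11·11 = 133.5
e = 134 − 133.5 = 0.5
e/s = 0.5 / 2.525 = 0.198

0.198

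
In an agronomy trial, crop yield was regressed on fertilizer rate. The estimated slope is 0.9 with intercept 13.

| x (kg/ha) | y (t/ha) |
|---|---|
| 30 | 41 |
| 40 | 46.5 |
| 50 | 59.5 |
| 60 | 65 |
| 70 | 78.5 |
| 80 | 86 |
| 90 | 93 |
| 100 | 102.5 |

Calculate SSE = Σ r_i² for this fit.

x=30: ŷ = 13 + 0.9·30 = 40; r = 41 − 40 = 1
x=40: ŷ = 13 + 0.9·40 = 49; r = 46.5 − 49 = -2.5
x=50: ŷ = 13 + 0.9·50 = 58; r = 59.5 − 58 = 1.5
x=60: ŷ = 13 + 0.9·60 = 67; r = 65 − 67 = -2
x=70: ŷ = 13 + 0.9·70 = 76; r = 78.5 − 76 = 2.5
x=80: ŷ = 13 + 0.9·80 = 85; r = 86 − 85 = 1
x=90: ŷ = 13 + 0.9·90 = 94; r = 93 − 94 = -1
x=100: ŷ = 13 + 0.9·100 = 103; r = 102.5 − 103 = -0.5
SSE = 1 + 6.25 + 2.25 + 4 + 6.25 + 1 + 1 + 0.25 = 22

SSE = 22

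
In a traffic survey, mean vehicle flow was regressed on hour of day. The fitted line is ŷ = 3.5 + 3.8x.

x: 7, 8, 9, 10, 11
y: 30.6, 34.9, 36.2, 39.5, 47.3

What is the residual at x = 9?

ŷ = 3.5 + 3.8·9 = 37.7
e = 36.2 − 37.7 = -1.5

e = -1.5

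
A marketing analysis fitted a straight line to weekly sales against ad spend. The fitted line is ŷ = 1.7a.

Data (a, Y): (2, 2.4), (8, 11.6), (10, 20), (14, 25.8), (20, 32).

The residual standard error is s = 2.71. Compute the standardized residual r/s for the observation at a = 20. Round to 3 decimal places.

ŷ = 1.7·20 = 34
r = 32 − 34 = -2
r/s = -2 / 2.71 = -0.738

-0.738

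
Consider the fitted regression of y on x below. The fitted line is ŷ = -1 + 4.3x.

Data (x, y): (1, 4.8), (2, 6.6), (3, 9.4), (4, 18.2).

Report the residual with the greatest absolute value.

x=1: ŷ = -1 + 4.3·1 = 3.3; r = 4.8 − 3.3 = 1.5
x=2: ŷ = -1 + 4.3·2 = 7.6; r = 6.6 − 7.6 = -1
x=3: ŷ = -1 + 4.3·3 = 11.9; r = 9.4 − 11.9 = -2.5
x=4: ŷ = -1 + 4.3·4 = 16.2; r = 18.2 − 16.2 = 2
Largest |r| is 2.5 at x = 3, residual -2.5.

r = -2.5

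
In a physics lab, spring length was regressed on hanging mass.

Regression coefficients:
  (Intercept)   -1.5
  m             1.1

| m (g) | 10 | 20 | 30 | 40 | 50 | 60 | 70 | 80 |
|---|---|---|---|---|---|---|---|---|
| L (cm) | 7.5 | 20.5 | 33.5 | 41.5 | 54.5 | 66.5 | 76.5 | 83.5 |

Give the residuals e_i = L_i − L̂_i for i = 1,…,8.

m=10: L̂ = -1.5 + 1.1·10 = 9.5; e = 7.5 − 9.5 = -2
m=20: L̂ = -1.5 + 1.1·20 = 20.5; e = 20.5 − 20.5 = 0
m=30: L̂ = -1.5 + 1.1·30 = 31.5; e = 33.5 − 31.5 = 2
m=40: L̂ = -1.5 + 1.1·40 = 42.5; e = 41.5 − 42.5 = -1
m=50: L̂ = -1.5 + 1.1·50 = 53.5; e = 54.5 − 53.5 = 1
m=60: L̂ = -1.5 + 1.1·60 = 64.5; e = 66.5 − 64.5 = 2
m=70: L̂ = -1.5 + 1.1·70 = 75.5; e = 76.5 − 75.5 = 1
m=80: L̂ = -1.5 + 1.1·80 = 86.5; e = 83.5 − 86.5 = -3

-2, 0, 2, -1, 1, 2, 1, -3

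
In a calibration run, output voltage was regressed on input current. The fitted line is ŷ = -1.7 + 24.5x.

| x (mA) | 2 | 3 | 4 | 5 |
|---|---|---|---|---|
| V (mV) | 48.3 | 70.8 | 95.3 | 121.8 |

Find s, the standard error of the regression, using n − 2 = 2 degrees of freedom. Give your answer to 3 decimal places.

x=2: ŷ = -1.7 + 24.5·2 = 47.3; r = 48.3 − 47.3 = 1
x=3: ŷ = -1.7 + 24.5·3 = 71.8; r = 70.8 − 71.8 = -1
x=4: ŷ = -1.7 + 24.5·4 = 96.3; r = 95.3 − 96.3 = -1
x=5: ŷ = -1.7 + 24.5·5 = 120.8; r = 121.8 − 120.8 = 1
SSE = 1 + 1 + 1 + 1 = 4
s = √(4/2) = √2 ≈ 1.414

s = 1.414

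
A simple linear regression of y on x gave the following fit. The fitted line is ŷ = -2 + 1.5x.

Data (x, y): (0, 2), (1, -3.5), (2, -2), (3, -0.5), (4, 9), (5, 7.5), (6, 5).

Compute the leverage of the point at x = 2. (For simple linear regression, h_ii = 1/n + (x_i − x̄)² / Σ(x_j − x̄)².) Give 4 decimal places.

x̄ = (0 + 1 + 2 + 3 + 4 + 5 + 6)/7 = 3
Σ(x − x̄)² = 9 + 4 + 1 + 0 + 1 + 4 + 9 = 28
h = 1/7 + (-1)²/28 = 0.142857 + 0.0357143 = 0.1786

h = 0.1786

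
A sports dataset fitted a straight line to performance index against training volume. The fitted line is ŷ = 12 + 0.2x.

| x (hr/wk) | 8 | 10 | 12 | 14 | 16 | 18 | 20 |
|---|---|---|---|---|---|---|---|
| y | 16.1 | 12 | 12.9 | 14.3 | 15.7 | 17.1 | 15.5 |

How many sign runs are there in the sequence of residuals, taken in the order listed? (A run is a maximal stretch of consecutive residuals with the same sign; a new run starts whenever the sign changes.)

4 runs

x=8: ŷ = 12 + 0.2·8 = 13.6; e = 16.1 − 13.6 = 2.5
x=10: ŷ = 12 + 0.2·10 = 14; e = 12 − 14 = -2
x=12: ŷ = 12 + 0.2·12 = 14.4; e = 12.9 − 14.4 = -1.5
x=14: ŷ = 12 + 0.2·14 = 14.8; e = 14.3 − 14.8 = -0.5
x=16: ŷ = 12 + 0.2·16 = 15.2; e = 15.7 − 15.2 = 0.5
x=18: ŷ = 12 + 0.2·18 = 15.6; e = 17.1 − 15.6 = 1.5
x=20: ŷ = 12 + 0.2·20 = 16; e = 15.5 − 16 = -0.5
Signs: + − − − + + −
Runs: +×1, −×3, +×2, −×1 → 4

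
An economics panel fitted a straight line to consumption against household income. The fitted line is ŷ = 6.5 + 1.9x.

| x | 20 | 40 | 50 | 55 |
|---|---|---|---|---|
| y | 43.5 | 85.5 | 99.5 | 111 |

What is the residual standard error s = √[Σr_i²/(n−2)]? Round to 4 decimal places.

x=20: ŷ = 6.5 + 1.9·20 = 44.5; r = 43.5 − 44.5 = -1
x=40: ŷ = 6.5 + 1.9·40 = 82.5; r = 85.5 − 82.5 = 3
x=50: ŷ = 6.5 + 1.9·50 = 101.5; r = 99.5 − 101.5 = -2
x=55: ŷ = 6.5 + 1.9·55 = 111; r = 111 − 111 = 0
SSE = 1 + 9 + 4 + 0 = 14
s = √(14/2) = √7 ≈ 2.6458

s = 2.6458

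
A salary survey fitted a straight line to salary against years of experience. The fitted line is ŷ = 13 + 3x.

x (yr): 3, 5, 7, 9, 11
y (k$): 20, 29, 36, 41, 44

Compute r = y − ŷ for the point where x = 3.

r = -2

ŷ = 13 + 3·3 = 22
r = 20 − 22 = -2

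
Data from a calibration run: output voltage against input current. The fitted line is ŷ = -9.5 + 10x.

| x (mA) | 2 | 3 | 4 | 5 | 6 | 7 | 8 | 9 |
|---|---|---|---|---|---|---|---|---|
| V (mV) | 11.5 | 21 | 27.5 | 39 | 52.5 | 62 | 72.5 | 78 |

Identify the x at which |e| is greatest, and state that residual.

x = 4, e = -3

x=2: ŷ = -9.5 + 10·2 = 10.5; e = 11.5 − 10.5 = 1
x=3: ŷ = -9.5 + 10·3 = 20.5; e = 21 − 20.5 = 0.5
x=4: ŷ = -9.5 + 10·4 = 30.5; e = 27.5 − 30.5 = -3
x=5: ŷ = -9.5 + 10·5 = 40.5; e = 39 − 40.5 = -1.5
x=6: ŷ = -9.5 + 10·6 = 50.5; e = 52.5 − 50.5 = 2
x=7: ŷ = -9.5 + 10·7 = 60.5; e = 62 − 60.5 = 1.5
x=8: ŷ = -9.5 + 10·8 = 70.5; e = 72.5 − 70.5 = 2
x=9: ŷ = -9.5 + 10·9 = 80.5; e = 78 − 80.5 = -2.5
Largest |e| is 3 at x = 4, residual -3.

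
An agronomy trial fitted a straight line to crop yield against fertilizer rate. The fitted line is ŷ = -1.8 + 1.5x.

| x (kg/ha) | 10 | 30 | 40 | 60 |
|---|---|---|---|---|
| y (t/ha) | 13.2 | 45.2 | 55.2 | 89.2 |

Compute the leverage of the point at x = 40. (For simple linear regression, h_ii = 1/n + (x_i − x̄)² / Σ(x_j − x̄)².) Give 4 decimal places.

x̄ = (10 + 30 + 40 + 60)/4 = 35
Σ(x − x̄)² = 625 + 25 + 25 + 625 = 1300
h = 1/4 + (5)²/1300 = 0.25 + 0.0192308 = 0.2692

h = 0.2692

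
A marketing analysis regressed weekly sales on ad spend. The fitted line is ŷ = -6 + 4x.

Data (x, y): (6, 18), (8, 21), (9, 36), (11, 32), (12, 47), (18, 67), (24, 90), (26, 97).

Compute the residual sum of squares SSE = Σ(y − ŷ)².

SSE = 124

x=6: ŷ = -6 + 4·6 = 18; e = 18 − 18 = 0
x=8: ŷ = -6 + 4·8 = 26; e = 21 − 26 = -5
x=9: ŷ = -6 + 4·9 = 30; e = 36 − 30 = 6
x=11: ŷ = -6 + 4·11 = 38; e = 32 − 38 = -6
x=12: ŷ = -6 + 4·12 = 42; e = 47 − 42 = 5
x=18: ŷ = -6 + 4·18 = 66; e = 67 − 66 = 1
x=24: ŷ = -6 + 4·24 = 90; e = 90 − 90 = 0
x=26: ŷ = -6 + 4·26 = 98; e = 97 − 98 = -1
SSE = 0 + 25 + 36 + 36 + 25 + 1 + 0 + 1 = 124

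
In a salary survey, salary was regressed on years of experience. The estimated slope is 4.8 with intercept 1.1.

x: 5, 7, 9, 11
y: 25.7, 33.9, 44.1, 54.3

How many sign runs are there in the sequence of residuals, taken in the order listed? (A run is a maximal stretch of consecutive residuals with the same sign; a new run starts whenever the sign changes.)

3 runs

x=5: ŷ = 1.1 + 4.8·5 = 25.1; e = 25.7 − 25.1 = 0.6
x=7: ŷ = 1.1 + 4.8·7 = 34.7; e = 33.9 − 34.7 = -0.8
x=9: ŷ = 1.1 + 4.8·9 = 44.3; e = 44.1 − 44.3 = -0.2
x=11: ŷ = 1.1 + 4.8·11 = 53.9; e = 54.3 − 53.9 = 0.4
Signs: + − − +
Runs: +×1, −×2, +×1 → 3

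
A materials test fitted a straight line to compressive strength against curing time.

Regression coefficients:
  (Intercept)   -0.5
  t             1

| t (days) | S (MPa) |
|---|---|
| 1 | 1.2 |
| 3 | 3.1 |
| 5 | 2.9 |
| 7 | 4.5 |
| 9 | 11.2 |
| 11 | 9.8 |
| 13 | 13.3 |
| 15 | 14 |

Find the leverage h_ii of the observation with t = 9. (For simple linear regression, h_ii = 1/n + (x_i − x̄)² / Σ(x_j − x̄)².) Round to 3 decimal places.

h = 0.131

t̄ = (1 + 3 + 5 + 7 + 9 + 11 + 13 + 15)/8 = 8
Σ(t − t̄)² = 49 + 25 + 9 + 1 + 1 + 9 + 25 + 49 = 168
h = 1/8 + (1)²/168 = 0.125 + 0.00595238 = 0.131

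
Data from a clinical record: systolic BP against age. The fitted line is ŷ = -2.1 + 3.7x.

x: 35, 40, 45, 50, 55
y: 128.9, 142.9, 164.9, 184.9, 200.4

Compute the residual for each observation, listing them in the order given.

1.5, -3, 0.5, 2, -1

x=35: ŷ = -2.1 + 3.7·35 = 127.4; r = 128.9 − 127.4 = 1.5
x=40: ŷ = -2.1 + 3.7·40 = 145.9; r = 142.9 − 145.9 = -3
x=45: ŷ = -2.1 + 3.7·45 = 164.4; r = 164.9 − 164.4 = 0.5
x=50: ŷ = -2.1 + 3.7·50 = 182.9; r = 184.9 − 182.9 = 2
x=55: ŷ = -2.1 + 3.7·55 = 201.4; r = 200.4 − 201.4 = -1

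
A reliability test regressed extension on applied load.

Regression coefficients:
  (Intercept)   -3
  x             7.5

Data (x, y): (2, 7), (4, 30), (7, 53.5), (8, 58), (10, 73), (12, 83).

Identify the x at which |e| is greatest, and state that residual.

x=2: ŷ = -3 + 7.5·2 = 12; e = 7 − 12 = -5
x=4: ŷ = -3 + 7.5·4 = 27; e = 30 − 27 = 3
x=7: ŷ = -3 + 7.5·7 = 49.5; e = 53.5 − 49.5 = 4
x=8: ŷ = -3 + 7.5·8 = 57; e = 58 − 57 = 1
x=10: ŷ = -3 + 7.5·10 = 72; e = 73 − 72 = 1
x=12: ŷ = -3 + 7.5·12 = 87; e = 83 − 87 = -4
Largest |e| is 5 at x = 2, residual -5.

x = 2, e = -5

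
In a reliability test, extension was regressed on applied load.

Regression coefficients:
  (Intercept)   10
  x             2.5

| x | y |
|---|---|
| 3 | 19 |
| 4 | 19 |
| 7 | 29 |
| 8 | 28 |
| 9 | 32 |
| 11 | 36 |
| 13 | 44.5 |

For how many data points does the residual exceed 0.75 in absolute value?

6

x=3: ŷ = 10 + 2.5·3 = 17.5; r = 19 − 17.5 = 1.5
x=4: ŷ = 10 + 2.5·4 = 20; r = 19 − 20 = -1
x=7: ŷ = 10 + 2.5·7 = 27.5; r = 29 − 27.5 = 1.5
x=8: ŷ = 10 + 2.5·8 = 30; r = 28 − 30 = -2
x=9: ŷ = 10 + 2.5·9 = 32.5; r = 32 − 32.5 = -0.5
x=11: ŷ = 10 + 2.5·11 = 37.5; r = 36 − 37.5 = -1.5
x=13: ŷ = 10 + 2.5·13 = 42.5; r = 44.5 − 42.5 = 2
|r| > 0.75: x=3 (|r|=1.5), x=4 (|r|=1), x=7 (|r|=1.5), x=8 (|r|=2), x=11 (|r|=1.5), x=13 (|r|=2) → 6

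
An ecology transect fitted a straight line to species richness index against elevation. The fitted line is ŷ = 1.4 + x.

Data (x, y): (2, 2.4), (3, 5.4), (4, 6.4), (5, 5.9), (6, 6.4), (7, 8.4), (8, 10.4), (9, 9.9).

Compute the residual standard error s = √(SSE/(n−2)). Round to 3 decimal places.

x=2: ŷ = 1.4 + 2 = 3.4; e = 2.4 − 3.4 = -1
x=3: ŷ = 1.4 + 3 = 4.4; e = 5.4 − 4.4 = 1
x=4: ŷ = 1.4 + 4 = 5.4; e = 6.4 − 5.4 = 1
x=5: ŷ = 1.4 + 5 = 6.4; e = 5.9 − 6.4 = -0.5
x=6: ŷ = 1.4 + 6 = 7.4; e = 6.4 − 7.4 = -1
x=7: ŷ = 1.4 + 7 = 8.4; e = 8.4 − 8.4 = 0
x=8: ŷ = 1.4 + 8 = 9.4; e = 10.4 − 9.4 = 1
x=9: ŷ = 1.4 + 9 = 10.4; e = 9.9 − 10.4 = -0.5
SSE = 1 + 1 + 1 + 0.25 + 1 + 0 + 1 + 0.25 = 5.5
s = √(5.5/6) = √0.916667 ≈ 0.957

s = 0.957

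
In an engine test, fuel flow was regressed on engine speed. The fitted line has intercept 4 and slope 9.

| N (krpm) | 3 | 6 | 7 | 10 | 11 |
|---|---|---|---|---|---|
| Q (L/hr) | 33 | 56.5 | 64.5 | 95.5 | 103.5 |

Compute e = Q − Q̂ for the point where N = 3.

Q̂ = 4 + 9·3 = 31
e = 33 − 31 = 2

e = 2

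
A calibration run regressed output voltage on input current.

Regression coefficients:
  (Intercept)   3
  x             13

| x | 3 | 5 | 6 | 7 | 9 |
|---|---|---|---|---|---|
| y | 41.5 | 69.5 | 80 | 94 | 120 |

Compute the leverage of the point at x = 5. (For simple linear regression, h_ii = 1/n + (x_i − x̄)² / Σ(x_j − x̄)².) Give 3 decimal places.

h = 0.250

x̄ = (3 + 5 + 6 + 7 + 9)/5 = 6
Σ(x − x̄)² = 9 + 1 + 0 + 1 + 9 = 20
h = 1/5 + (-1)²/20 = 0.2 + 0.05 = 0.250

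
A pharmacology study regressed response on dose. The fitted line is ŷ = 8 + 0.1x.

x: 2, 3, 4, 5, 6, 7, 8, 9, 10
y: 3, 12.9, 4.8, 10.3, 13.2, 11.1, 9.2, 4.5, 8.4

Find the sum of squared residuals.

x=2: ŷ = 8 + 0.1·2 = 8.2; e = 3 − 8.2 = -5.2
x=3: ŷ = 8 + 0.1·3 = 8.3; e = 12.9 − 8.3 = 4.6
x=4: ŷ = 8 + 0.1·4 = 8.4; e = 4.8 − 8.4 = -3.6
x=5: ŷ = 8 + 0.1·5 = 8.5; e = 10.3 − 8.5 = 1.8
x=6: ŷ = 8 + 0.1·6 = 8.6; e = 13.2 − 8.6 = 4.6
x=7: ŷ = 8 + 0.1·7 = 8.7; e = 11.1 − 8.7 = 2.4
x=8: ŷ = 8 + 0.1·8 = 8.8; e = 9.2 − 8.8 = 0.4
x=9: ŷ = 8 + 0.1·9 = 8.9; e = 4.5 − 8.9 = -4.4
x=10: ŷ = 8 + 0.1·10 = 9; e = 8.4 − 9 = -0.6
SSE = 27.04 + 21.16 + 12.96 + 3.24 + 21.16 + 5.76 + 0.16 + 19.36 + 0.36 = 111.2

SSE = 111.2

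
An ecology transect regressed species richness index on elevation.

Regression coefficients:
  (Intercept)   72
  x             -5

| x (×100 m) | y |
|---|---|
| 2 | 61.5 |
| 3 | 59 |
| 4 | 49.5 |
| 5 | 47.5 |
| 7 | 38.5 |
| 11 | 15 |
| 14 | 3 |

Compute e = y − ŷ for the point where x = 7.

ŷ = 72 − 5·7 = 37
e = 38.5 − 37 = 1.5

e = 1.5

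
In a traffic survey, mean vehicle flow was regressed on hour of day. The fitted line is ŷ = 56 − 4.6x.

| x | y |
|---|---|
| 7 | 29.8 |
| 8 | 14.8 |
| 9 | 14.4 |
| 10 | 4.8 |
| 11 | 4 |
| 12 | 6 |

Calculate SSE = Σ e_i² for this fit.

x=7: ŷ = 56 − 4.6·7 = 23.8; e = 29.8 − 23.8 = 6
x=8: ŷ = 56 − 4.6·8 = 19.2; e = 14.8 − 19.2 = -4.4
x=9: ŷ = 56 − 4.6·9 = 14.6; e = 14.4 − 14.6 = -0.2
x=10: ŷ = 56 − 4.6·10 = 10; e = 4.8 − 10 = -5.2
x=11: ŷ = 56 − 4.6·11 = 5.4; e = 4 − 5.4 = -1.4
x=12: ŷ = 56 − 4.6·12 = 0.8; e = 6 − 0.8 = 5.2
SSE = 36 + 19.36 + 0.04 + 27.04 + 1.96 + 27.04 = 111.44

SSE = 111.44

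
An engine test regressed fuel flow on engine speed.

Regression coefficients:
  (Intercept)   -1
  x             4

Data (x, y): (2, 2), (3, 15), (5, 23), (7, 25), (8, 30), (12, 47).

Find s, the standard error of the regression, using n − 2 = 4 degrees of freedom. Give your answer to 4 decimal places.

s = 3.9370

x=2: ŷ = -1 + 4·2 = 7; e = 2 − 7 = -5
x=3: ŷ = -1 + 4·3 = 11; e = 15 − 11 = 4
x=5: ŷ = -1 + 4·5 = 19; e = 23 − 19 = 4
x=7: ŷ = -1 + 4·7 = 27; e = 25 − 27 = -2
x=8: ŷ = -1 + 4·8 = 31; e = 30 − 31 = -1
x=12: ŷ = -1 + 4·12 = 47; e = 47 − 47 = 0
SSE = 25 + 16 + 16 + 4 + 1 + 0 = 62
s = √(62/4) = √15.5 ≈ 3.9370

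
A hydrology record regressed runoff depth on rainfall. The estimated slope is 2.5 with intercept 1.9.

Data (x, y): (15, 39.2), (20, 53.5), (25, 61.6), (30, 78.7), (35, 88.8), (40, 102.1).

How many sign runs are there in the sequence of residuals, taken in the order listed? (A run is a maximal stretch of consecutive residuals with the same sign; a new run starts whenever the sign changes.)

6 runs

x=15: ŷ = 1.9 + 2.5·15 = 39.4; r = 39.2 − 39.4 = -0.2
x=20: ŷ = 1.9 + 2.5·20 = 51.9; r = 53.5 − 51.9 = 1.6
x=25: ŷ = 1.9 + 2.5·25 = 64.4; r = 61.6 − 64.4 = -2.8
x=30: ŷ = 1.9 + 2.5·30 = 76.9; r = 78.7 − 76.9 = 1.8
x=35: ŷ = 1.9 + 2.5·35 = 89.4; r = 88.8 − 89.4 = -0.6
x=40: ŷ = 1.9 + 2.5·40 = 101.9; r = 102.1 − 101.9 = 0.2
Signs: − + − + − +
Runs: −×1, +×1, −×1, +×1, −×1, +×1 → 6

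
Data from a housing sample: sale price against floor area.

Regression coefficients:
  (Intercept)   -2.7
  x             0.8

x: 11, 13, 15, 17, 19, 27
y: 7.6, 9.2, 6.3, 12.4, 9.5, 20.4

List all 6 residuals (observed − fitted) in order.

x=11: ŷ = -2.7 + 0.8·11 = 6.1; r = 7.6 − 6.1 = 1.5
x=13: ŷ = -2.7 + 0.8·13 = 7.7; r = 9.2 − 7.7 = 1.5
x=15: ŷ = -2.7 + 0.8·15 = 9.3; r = 6.3 − 9.3 = -3
x=17: ŷ = -2.7 + 0.8·17 = 10.9; r = 12.4 − 10.9 = 1.5
x=19: ŷ = -2.7 + 0.8·19 = 12.5; r = 9.5 − 12.5 = -3
x=27: ŷ = -2.7 + 0.8·27 = 18.9; r = 20.4 − 18.9 = 1.5

1.5, 1.5, -3, 1.5, -3, 1.5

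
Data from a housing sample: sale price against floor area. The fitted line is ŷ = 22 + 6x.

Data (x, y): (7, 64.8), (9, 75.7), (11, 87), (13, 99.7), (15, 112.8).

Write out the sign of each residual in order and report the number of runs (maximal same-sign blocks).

x=7: ŷ = 22 + 6·7 = 64; r = 64.8 − 64 = 0.8
x=9: ŷ = 22 + 6·9 = 76; r = 75.7 − 76 = -0.3
x=11: ŷ = 22 + 6·11 = 88; r = 87 − 88 = -1
x=13: ŷ = 22 + 6·13 = 100; r = 99.7 − 100 = -0.3
x=15: ŷ = 22 + 6·15 = 112; r = 112.8 − 112 = 0.8
Signs: + − − − +
Runs: +×1, −×3, +×1 → 3

3 runs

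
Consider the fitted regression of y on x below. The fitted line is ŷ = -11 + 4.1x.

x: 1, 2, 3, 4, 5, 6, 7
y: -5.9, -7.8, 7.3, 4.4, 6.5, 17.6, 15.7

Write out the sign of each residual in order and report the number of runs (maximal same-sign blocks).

x=1: ŷ = -11 + 4.1·1 = -6.9; r = -5.9 − (-6.9) = 1
x=2: ŷ = -11 + 4.1·2 = -2.8; r = -7.8 − (-2.8) = -5
x=3: ŷ = -11 + 4.1·3 = 1.3; r = 7.3 − 1.3 = 6
x=4: ŷ = -11 + 4.1·4 = 5.4; r = 4.4 − 5.4 = -1
x=5: ŷ = -11 + 4.1·5 = 9.5; r = 6.5 − 9.5 = -3
x=6: ŷ = -11 + 4.1·6 = 13.6; r = 17.6 − 13.6 = 4
x=7: ŷ = -11 + 4.1·7 = 17.7; r = 15.7 − 17.7 = -2
Signs: + − + − − + −
Runs: +×1, −×1, +×1, −×2, +×1, −×1 → 6

6 runs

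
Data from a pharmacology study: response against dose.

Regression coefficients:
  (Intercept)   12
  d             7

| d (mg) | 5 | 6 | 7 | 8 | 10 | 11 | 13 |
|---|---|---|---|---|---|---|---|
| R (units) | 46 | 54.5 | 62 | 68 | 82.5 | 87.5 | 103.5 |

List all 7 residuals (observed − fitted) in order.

d=5: R̂ = 12 + 7·5 = 47; e = 46 − 47 = -1
d=6: R̂ = 12 + 7·6 = 54; e = 54.5 − 54 = 0.5
d=7: R̂ = 12 + 7·7 = 61; e = 62 − 61 = 1
d=8: R̂ = 12 + 7·8 = 68; e = 68 − 68 = 0
d=10: R̂ = 12 + 7·10 = 82; e = 82.5 − 82 = 0.5
d=11: R̂ = 12 + 7·11 = 89; e = 87.5 − 89 = -1.5
d=13: R̂ = 12 + 7·13 = 103; e = 103.5 − 103 = 0.5

-1, 0.5, 1, 0, 0.5, -1.5, 0.5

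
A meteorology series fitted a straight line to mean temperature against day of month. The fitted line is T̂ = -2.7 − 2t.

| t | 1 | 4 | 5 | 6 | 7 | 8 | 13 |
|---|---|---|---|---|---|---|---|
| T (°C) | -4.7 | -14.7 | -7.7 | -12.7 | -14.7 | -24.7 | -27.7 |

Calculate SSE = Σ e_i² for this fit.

t=1: T̂ = -2.7 − 2·1 = -4.7; e = -4.7 − (-4.7) = 0
t=4: T̂ = -2.7 − 2·4 = -10.7; e = -14.7 − (-10.7) = -4
t=5: T̂ = -2.7 − 2·5 = -12.7; e = -7.7 − (-12.7) = 5
t=6: T̂ = -2.7 − 2·6 = -14.7; e = -12.7 − (-14.7) = 2
t=7: T̂ = -2.7 − 2·7 = -16.7; e = -14.7 − (-16.7) = 2
t=8: T̂ = -2.7 − 2·8 = -18.7; e = -24.7 − (-18.7) = -6
t=13: T̂ = -2.7 − 2·13 = -28.7; e = -27.7 − (-28.7) = 1
SSE = 0 + 16 + 25 + 4 + 4 + 36 + 1 = 86

SSE = 86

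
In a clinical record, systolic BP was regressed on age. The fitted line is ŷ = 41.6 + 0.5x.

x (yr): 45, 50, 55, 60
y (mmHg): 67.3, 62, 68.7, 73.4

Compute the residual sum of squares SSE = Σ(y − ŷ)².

x=45: ŷ = 41.6 + 0.5·45 = 64.1; e = 67.3 − 64.1 = 3.2
x=50: ŷ = 41.6 + 0.5·50 = 66.6; e = 62 − 66.6 = -4.6
x=55: ŷ = 41.6 + 0.5·55 = 69.1; e = 68.7 − 69.1 = -0.4
x=60: ŷ = 41.6 + 0.5·60 = 71.6; e = 73.4 − 71.6 = 1.8
SSE = 10.24 + 21.16 + 0.16 + 3.24 = 34.8

SSE = 34.8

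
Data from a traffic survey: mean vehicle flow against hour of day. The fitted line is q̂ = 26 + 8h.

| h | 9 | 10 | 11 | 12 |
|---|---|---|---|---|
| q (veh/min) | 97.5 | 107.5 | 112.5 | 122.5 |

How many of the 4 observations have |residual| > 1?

2

h=9: q̂ = 26 + 8·9 = 98; e = 97.5 − 98 = -0.5
h=10: q̂ = 26 + 8·10 = 106; e = 107.5 − 106 = 1.5
h=11: q̂ = 26 + 8·11 = 114; e = 112.5 − 114 = -1.5
h=12: q̂ = 26 + 8·12 = 122; e = 122.5 − 122 = 0.5
|e| > 1: h=10 (|e|=1.5), h=11 (|e|=1.5) → 2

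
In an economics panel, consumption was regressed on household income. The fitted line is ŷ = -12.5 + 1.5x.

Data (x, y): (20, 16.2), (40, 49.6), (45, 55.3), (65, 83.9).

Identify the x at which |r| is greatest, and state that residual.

x = 40, r = 2.1

x=20: ŷ = -12.5 + 1.5·20 = 17.5; r = 16.2 − 17.5 = -1.3
x=40: ŷ = -12.5 + 1.5·40 = 47.5; r = 49.6 − 47.5 = 2.1
x=45: ŷ = -12.5 + 1.5·45 = 55; r = 55.3 − 55 = 0.3
x=65: ŷ = -12.5 + 1.5·65 = 85; r = 83.9 − 85 = -1.1
Largest |r| is 2.1 at x = 40, residual 2.1.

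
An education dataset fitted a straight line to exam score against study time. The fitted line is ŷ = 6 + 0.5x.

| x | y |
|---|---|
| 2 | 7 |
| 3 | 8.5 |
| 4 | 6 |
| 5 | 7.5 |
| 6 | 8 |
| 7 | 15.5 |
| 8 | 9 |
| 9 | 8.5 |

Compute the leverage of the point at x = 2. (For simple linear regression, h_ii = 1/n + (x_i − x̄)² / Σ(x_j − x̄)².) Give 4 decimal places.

x̄ = (2 + 3 + 4 + 5 + 6 + 7 + 8 + 9)/8 = 5.5
Σ(x − x̄)² = 12.25 + 6.25 + 2.25 + 0.25 + 0.25 + 2.25 + 6.25 + 12.25 = 42
h = 1/8 + (-3.5)²/42 = 0.125 + 0.291667 = 0.4167

h = 0.4167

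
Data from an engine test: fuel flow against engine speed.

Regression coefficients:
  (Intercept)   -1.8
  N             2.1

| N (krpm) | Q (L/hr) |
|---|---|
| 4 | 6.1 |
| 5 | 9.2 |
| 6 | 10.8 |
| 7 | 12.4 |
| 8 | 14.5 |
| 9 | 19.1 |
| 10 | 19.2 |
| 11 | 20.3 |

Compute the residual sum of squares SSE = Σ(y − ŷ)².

N=4: ŷ = -1.8 + 2.1·4 = 6.6; e = 6.1 − 6.6 = -0.5
N=5: ŷ = -1.8 + 2.1·5 = 8.7; e = 9.2 − 8.7 = 0.5
N=6: ŷ = -1.8 + 2.1·6 = 10.8; e = 10.8 − 10.8 = 0
N=7: ŷ = -1.8 + 2.1·7 = 12.9; e = 12.4 − 12.9 = -0.5
N=8: ŷ = -1.8 + 2.1·8 = 15; e = 14.5 − 15 = -0.5
N=9: ŷ = -1.8 + 2.1·9 = 17.1; e = 19.1 − 17.1 = 2
N=10: ŷ = -1.8 + 2.1·10 = 19.2; e = 19.2 − 19.2 = 0
N=11: ŷ = -1.8 + 2.1·11 = 21.3; e = 20.3 − 21.3 = -1
SSE = 0.25 + 0.25 + 0 + 0.25 + 0.25 + 4 + 0 + 1 = 6

SSE = 6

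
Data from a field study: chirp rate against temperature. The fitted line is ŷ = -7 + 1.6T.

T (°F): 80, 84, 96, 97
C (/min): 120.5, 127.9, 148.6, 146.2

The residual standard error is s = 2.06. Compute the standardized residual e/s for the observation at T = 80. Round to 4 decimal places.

ŷ = -7 + 1.6·80 = 121
e = 120.5 − 121 = -0.5
e/s = -0.5 / 2.06 = -0.2427

-0.2427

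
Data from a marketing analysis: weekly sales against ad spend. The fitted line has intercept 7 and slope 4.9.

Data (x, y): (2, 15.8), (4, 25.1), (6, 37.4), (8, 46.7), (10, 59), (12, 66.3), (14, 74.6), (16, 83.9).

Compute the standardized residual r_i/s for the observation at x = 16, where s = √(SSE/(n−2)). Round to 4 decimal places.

-0.8911

x=2: ŷ = 7 + 4.9·2 = 16.8; r = 15.8 − 16.8 = -1
x=4: ŷ = 7 + 4.9·4 = 26.6; r = 25.1 − 26.6 = -1.5
x=6: ŷ = 7 + 4.9·6 = 36.4; r = 37.4 − 36.4 = 1
x=8: ŷ = 7 + 4.9·8 = 46.2; r = 46.7 − 46.2 = 0.5
x=10: ŷ = 7 + 4.9·10 = 56; r = 59 − 56 = 3
x=12: ŷ = 7 + 4.9·12 = 65.8; r = 66.3 − 65.8 = 0.5
x=14: ŷ = 7 + 4.9·14 = 75.6; r = 74.6 − 75.6 = -1
x=16: ŷ = 7 + 4.9·16 = 85.4; r = 83.9 − 85.4 = -1.5
SSE = 1 + 2.25 + 1 + 0.25 + 9 + 0.25 + 1 + 2.25 = 17
s = √(17/6) = 1.68325
r/s = -1.5 / 1.68325 = -0.8911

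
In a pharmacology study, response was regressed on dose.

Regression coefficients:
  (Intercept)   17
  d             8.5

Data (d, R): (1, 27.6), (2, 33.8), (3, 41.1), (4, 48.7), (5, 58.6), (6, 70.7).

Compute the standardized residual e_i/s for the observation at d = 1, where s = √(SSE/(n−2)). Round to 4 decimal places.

0.9439

d=1: ŷ = 17 + 8.5·1 = 25.5; e = 27.6 − 25.5 = 2.1
d=2: ŷ = 17 + 8.5·2 = 34; e = 33.8 − 34 = -0.2
d=3: ŷ = 17 + 8.5·3 = 42.5; e = 41.1 − 42.5 = -1.4
d=4: ŷ = 17 + 8.5·4 = 51; e = 48.7 − 51 = -2.3
d=5: ŷ = 17 + 8.5·5 = 59.5; e = 58.6 − 59.5 = -0.9
d=6: ŷ = 17 + 8.5·6 = 68; e = 70.7 − 68 = 2.7
SSE = 4.41 + 0.04 + 1.96 + 5.29 + 0.81 + 7.29 = 19.8
s = √(19.8/4) = 2.22486
e/s = 2.1 / 2.22486 = 0.9439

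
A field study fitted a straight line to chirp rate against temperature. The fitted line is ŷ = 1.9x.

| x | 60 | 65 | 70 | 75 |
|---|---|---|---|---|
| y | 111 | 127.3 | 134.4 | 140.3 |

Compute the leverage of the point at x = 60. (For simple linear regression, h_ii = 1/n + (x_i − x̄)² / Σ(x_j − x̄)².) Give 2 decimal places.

h = 0.70

x̄ = (60 + 65 + 70 + 75)/4 = 67.5
Σ(x − x̄)² = 56.25 + 6.25 + 6.25 + 56.25 = 125
h = 1/4 + (-7.5)²/125 = 0.25 + 0.45 = 0.70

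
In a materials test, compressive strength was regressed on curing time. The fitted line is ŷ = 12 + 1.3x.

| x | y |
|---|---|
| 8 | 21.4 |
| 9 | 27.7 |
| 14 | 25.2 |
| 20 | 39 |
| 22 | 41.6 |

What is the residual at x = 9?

r = 4

ŷ = 12 + 1.3·9 = 23.7
r = 27.7 − 23.7 = 4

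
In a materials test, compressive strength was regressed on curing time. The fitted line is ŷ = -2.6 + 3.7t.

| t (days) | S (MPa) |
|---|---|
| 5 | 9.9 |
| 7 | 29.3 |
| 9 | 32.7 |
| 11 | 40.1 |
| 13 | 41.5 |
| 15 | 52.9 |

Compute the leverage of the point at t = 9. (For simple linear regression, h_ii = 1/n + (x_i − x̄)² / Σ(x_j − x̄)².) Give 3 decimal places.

t̄ = (5 + 7 + 9 + 11 + 13 + 15)/6 = 10
Σ(t − t̄)² = 25 + 9 + 1 + 1 + 9 + 25 = 70
h = 1/6 + (-1)²/70 = 0.166667 + 0.0142857 = 0.181

h = 0.181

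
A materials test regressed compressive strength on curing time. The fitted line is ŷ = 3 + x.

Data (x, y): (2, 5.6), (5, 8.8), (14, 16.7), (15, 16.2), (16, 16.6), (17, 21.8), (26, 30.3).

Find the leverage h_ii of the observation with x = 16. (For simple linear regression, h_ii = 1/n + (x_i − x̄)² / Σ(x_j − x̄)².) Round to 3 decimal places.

x̄ = (2 + 5 + 14 + 15 + 16 + 17 + 26)/7 = 13.5714
Σ(x − x̄)² = 133.898 + 73.4694 + 0.183673 + 2.04082 + 5.89796 + 11.7551 + 154.469 = 381.714
h = 1/7 + (2.42857)²/381.714 = 0.142857 + 0.0154512 = 0.158

h = 0.158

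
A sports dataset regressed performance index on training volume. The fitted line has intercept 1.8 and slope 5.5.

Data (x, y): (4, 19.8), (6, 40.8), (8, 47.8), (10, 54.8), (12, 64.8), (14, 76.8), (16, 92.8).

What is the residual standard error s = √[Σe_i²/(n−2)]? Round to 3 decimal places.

s = 4.050

x=4: ŷ = 1.8 + 5.5·4 = 23.8; e = 19.8 − 23.8 = -4
x=6: ŷ = 1.8 + 5.5·6 = 34.8; e = 40.8 − 34.8 = 6
x=8: ŷ = 1.8 + 5.5·8 = 45.8; e = 47.8 − 45.8 = 2
x=10: ŷ = 1.8 + 5.5·10 = 56.8; e = 54.8 − 56.8 = -2
x=12: ŷ = 1.8 + 5.5·12 = 67.8; e = 64.8 − 67.8 = -3
x=14: ŷ = 1.8 + 5.5·14 = 78.8; e = 76.8 − 78.8 = -2
x=16: ŷ = 1.8 + 5.5·16 = 89.8; e = 92.8 − 89.8 = 3
SSE = 16 + 36 + 4 + 4 + 9 + 4 + 9 = 82
s = √(82/5) = √16.4 ≈ 4.050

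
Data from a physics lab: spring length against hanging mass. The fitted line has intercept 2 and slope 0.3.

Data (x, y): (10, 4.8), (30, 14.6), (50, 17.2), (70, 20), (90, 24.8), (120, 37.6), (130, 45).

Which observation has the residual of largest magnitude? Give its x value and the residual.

x=10: ŷ = 2 + 0.3·10 = 5; e = 4.8 − 5 = -0.2
x=30: ŷ = 2 + 0.3·30 = 11; e = 14.6 − 11 = 3.6
x=50: ŷ = 2 + 0.3·50 = 17; e = 17.2 − 17 = 0.2
x=70: ŷ = 2 + 0.3·70 = 23; e = 20 − 23 = -3
x=90: ŷ = 2 + 0.3·90 = 29; e = 24.8 − 29 = -4.2
x=120: ŷ = 2 + 0.3·120 = 38; e = 37.6 − 38 = -0.4
x=130: ŷ = 2 + 0.3·130 = 41; e = 45 − 41 = 4
Largest |e| is 4.2 at x = 90, residual -4.2.

x = 90, e = -4.2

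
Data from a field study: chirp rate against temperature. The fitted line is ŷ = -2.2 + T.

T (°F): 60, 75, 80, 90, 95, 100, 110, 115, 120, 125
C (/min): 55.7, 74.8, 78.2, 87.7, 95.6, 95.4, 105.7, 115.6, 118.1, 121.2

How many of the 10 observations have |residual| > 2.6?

T=60: ŷ = -2.2 + 60 = 57.8; e = 55.7 − 57.8 = -2.1
T=75: ŷ = -2.2 + 75 = 72.8; e = 74.8 − 72.8 = 2
T=80: ŷ = -2.2 + 80 = 77.8; e = 78.2 − 77.8 = 0.4
T=90: ŷ = -2.2 + 90 = 87.8; e = 87.7 − 87.8 = -0.1
T=95: ŷ = -2.2 + 95 = 92.8; e = 95.6 − 92.8 = 2.8
T=100: ŷ = -2.2 + 100 = 97.8; e = 95.4 − 97.8 = -2.4
T=110: ŷ = -2.2 + 110 = 107.8; e = 105.7 − 107.8 = -2.1
T=115: ŷ = -2.2 + 115 = 112.8; e = 115.6 − 112.8 = 2.8
T=120: ŷ = -2.2 + 120 = 117.8; e = 118.1 − 117.8 = 0.3
T=125: ŷ = -2.2 + 125 = 122.8; e = 121.2 − 122.8 = -1.6
|e| > 2.6: T=95 (|e|=2.8), T=115 (|e|=2.8) → 2

2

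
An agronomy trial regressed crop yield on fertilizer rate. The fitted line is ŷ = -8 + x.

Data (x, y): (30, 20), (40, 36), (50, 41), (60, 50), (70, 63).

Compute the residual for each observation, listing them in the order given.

-2, 4, -1, -2, 1

x=30: ŷ = -8 + 30 = 22; r = 20 − 22 = -2
x=40: ŷ = -8 + 40 = 32; r = 36 − 32 = 4
x=50: ŷ = -8 + 50 = 42; r = 41 − 42 = -1
x=60: ŷ = -8 + 60 = 52; r = 50 − 52 = -2
x=70: ŷ = -8 + 70 = 62; r = 63 − 62 = 1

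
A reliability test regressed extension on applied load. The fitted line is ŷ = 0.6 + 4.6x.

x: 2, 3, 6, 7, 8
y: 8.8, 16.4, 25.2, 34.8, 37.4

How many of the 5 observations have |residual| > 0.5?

4

x=2: ŷ = 0.6 + 4.6·2 = 9.8; r = 8.8 − 9.8 = -1
x=3: ŷ = 0.6 + 4.6·3 = 14.4; r = 16.4 − 14.4 = 2
x=6: ŷ = 0.6 + 4.6·6 = 28.2; r = 25.2 − 28.2 = -3
x=7: ŷ = 0.6 + 4.6·7 = 32.8; r = 34.8 − 32.8 = 2
x=8: ŷ = 0.6 + 4.6·8 = 37.4; r = 37.4 − 37.4 = 0
|r| > 0.5: x=2 (|r|=1), x=3 (|r|=2), x=6 (|r|=3), x=7 (|r|=2) → 4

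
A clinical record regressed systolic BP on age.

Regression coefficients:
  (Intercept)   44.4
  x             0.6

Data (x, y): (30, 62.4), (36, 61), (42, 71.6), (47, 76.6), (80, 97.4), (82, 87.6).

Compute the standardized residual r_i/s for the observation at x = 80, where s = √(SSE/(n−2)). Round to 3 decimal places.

x=30: ŷ = 44.4 + 0.6·30 = 62.4; r = 62.4 − 62.4 = 0
x=36: ŷ = 44.4 + 0.6·36 = 66; r = 61 − 66 = -5
x=42: ŷ = 44.4 + 0.6·42 = 69.6; r = 71.6 − 69.6 = 2
x=47: ŷ = 44.4 + 0.6·47 = 72.6; r = 76.6 − 72.6 = 4
x=80: ŷ = 44.4 + 0.6·80 = 92.4; r = 97.4 − 92.4 = 5
x=82: ŷ = 44.4 + 0.6·82 = 93.6; r = 87.6 − 93.6 = -6
SSE = 0 + 25 + 4 + 16 + 25 + 36 = 106
s = √(106/4) = 5.14782
r/s = 5 / 5.14782 = 0.971

0.971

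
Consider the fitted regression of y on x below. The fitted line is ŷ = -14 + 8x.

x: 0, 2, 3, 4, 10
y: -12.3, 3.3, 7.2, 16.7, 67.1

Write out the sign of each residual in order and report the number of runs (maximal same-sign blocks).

3 runs

x=0: ŷ = -14 + 8·0 = -14; r = -12.3 − (-14) = 1.7
x=2: ŷ = -14 + 8·2 = 2; r = 3.3 − 2 = 1.3
x=3: ŷ = -14 + 8·3 = 10; r = 7.2 − 10 = -2.8
x=4: ŷ = -14 + 8·4 = 18; r = 16.7 − 18 = -1.3
x=10: ŷ = -14 + 8·10 = 66; r = 67.1 − 66 = 1.1
Signs: + + − − +
Runs: +×2, −×2, +×1 → 3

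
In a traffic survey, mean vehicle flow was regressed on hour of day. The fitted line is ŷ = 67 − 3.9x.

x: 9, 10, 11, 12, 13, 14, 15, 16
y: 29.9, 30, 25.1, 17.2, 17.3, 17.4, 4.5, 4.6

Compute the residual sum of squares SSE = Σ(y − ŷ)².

x=9: ŷ = 67 − 3.9·9 = 31.9; r = 29.9 − 31.9 = -2
x=10: ŷ = 67 − 3.9·10 = 28; r = 30 − 28 = 2
x=11: ŷ = 67 − 3.9·11 = 24.1; r = 25.1 − 24.1 = 1
x=12: ŷ = 67 − 3.9·12 = 20.2; r = 17.2 − 20.2 = -3
x=13: ŷ = 67 − 3.9·13 = 16.3; r = 17.3 − 16.3 = 1
x=14: ŷ = 67 − 3.9·14 = 12.4; r = 17.4 − 12.4 = 5
x=15: ŷ = 67 − 3.9·15 = 8.5; r = 4.5 − 8.5 = -4
x=16: ŷ = 67 − 3.9·16 = 4.6; r = 4.6 − 4.6 = 0
SSE = 4 + 4 + 1 + 9 + 1 + 25 + 16 + 0 = 60

SSE = 60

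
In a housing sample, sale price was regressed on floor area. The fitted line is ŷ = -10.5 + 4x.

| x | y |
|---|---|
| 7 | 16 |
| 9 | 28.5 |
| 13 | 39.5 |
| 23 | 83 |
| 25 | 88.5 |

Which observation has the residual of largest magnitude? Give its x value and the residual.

x = 9, r = 3

x=7: ŷ = -10.5 + 4·7 = 17.5; r = 16 − 17.5 = -1.5
x=9: ŷ = -10.5 + 4·9 = 25.5; r = 28.5 − 25.5 = 3
x=13: ŷ = -10.5 + 4·13 = 41.5; r = 39.5 − 41.5 = -2
x=23: ŷ = -10.5 + 4·23 = 81.5; r = 83 − 81.5 = 1.5
x=25: ŷ = -10.5 + 4·25 = 89.5; r = 88.5 − 89.5 = -1
Largest |r| is 3 at x = 9, residual 3.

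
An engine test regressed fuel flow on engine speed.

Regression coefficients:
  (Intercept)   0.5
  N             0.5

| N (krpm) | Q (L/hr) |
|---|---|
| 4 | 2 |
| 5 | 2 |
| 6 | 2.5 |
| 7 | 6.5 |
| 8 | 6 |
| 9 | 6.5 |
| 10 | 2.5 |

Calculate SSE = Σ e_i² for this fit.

N=4: ŷ = 0.5 + 0.5·4 = 2.5; e = 2 − 2.5 = -0.5
N=5: ŷ = 0.5 + 0.5·5 = 3; e = 2 − 3 = -1
N=6: ŷ = 0.5 + 0.5·6 = 3.5; e = 2.5 − 3.5 = -1
N=7: ŷ = 0.5 + 0.5·7 = 4; e = 6.5 − 4 = 2.5
N=8: ŷ = 0.5 + 0.5·8 = 4.5; e = 6 − 4.5 = 1.5
N=9: ŷ = 0.5 + 0.5·9 = 5; e = 6.5 − 5 = 1.5
N=10: ŷ = 0.5 + 0.5·10 = 5.5; e = 2.5 − 5.5 = -3
SSE = 0.25 + 1 + 1 + 6.25 + 2.25 + 2.25 + 9 = 22

SSE = 22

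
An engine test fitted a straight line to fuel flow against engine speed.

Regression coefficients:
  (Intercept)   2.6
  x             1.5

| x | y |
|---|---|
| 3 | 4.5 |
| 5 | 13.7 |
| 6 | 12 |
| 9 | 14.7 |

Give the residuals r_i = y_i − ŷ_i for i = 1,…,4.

-2.6, 3.6, 0.4, -1.4

x=3: ŷ = 2.6 + 1.5·3 = 7.1; r = 4.5 − 7.1 = -2.6
x=5: ŷ = 2.6 + 1.5·5 = 10.1; r = 13.7 − 10.1 = 3.6
x=6: ŷ = 2.6 + 1.5·6 = 11.6; r = 12 − 11.6 = 0.4
x=9: ŷ = 2.6 + 1.5·9 = 16.1; r = 14.7 − 16.1 = -1.4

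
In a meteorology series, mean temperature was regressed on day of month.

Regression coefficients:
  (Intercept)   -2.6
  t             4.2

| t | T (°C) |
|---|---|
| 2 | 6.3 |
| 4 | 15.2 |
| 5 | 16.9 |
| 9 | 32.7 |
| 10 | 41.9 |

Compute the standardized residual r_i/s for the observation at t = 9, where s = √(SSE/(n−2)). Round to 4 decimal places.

-1.0825

t=2: ŷ = -2.6 + 4.2·2 = 5.8; r = 6.3 − 5.8 = 0.5
t=4: ŷ = -2.6 + 4.2·4 = 14.2; r = 15.2 − 14.2 = 1
t=5: ŷ = -2.6 + 4.2·5 = 18.4; r = 16.9 − 18.4 = -1.5
t=9: ŷ = -2.6 + 4.2·9 = 35.2; r = 32.7 − 35.2 = -2.5
t=10: ŷ = -2.6 + 4.2·10 = 39.4; r = 41.9 − 39.4 = 2.5
SSE = 0.25 + 1 + 2.25 + 6.25 + 6.25 = 16
s = √(16/3) = 2.3094
r/s = -2.5 / 2.3094 = -1.0825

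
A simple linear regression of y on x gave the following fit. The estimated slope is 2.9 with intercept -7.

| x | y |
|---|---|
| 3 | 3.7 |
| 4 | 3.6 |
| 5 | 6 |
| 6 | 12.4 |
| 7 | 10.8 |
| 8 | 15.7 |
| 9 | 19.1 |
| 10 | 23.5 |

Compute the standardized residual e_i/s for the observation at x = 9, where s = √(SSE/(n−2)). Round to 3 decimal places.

0.000

x=3: ŷ = -7 + 2.9·3 = 1.7; e = 3.7 − 1.7 = 2
x=4: ŷ = -7 + 2.9·4 = 4.6; e = 3.6 − 4.6 = -1
x=5: ŷ = -7 + 2.9·5 = 7.5; e = 6 − 7.5 = -1.5
x=6: ŷ = -7 + 2.9·6 = 10.4; e = 12.4 − 10.4 = 2
x=7: ŷ = -7 + 2.9·7 = 13.3; e = 10.8 − 13.3 = -2.5
x=8: ŷ = -7 + 2.9·8 = 16.2; e = 15.7 − 16.2 = -0.5
x=9: ŷ = -7 + 2.9·9 = 19.1; e = 19.1 − 19.1 = 0
x=10: ŷ = -7 + 2.9·10 = 22; e = 23.5 − 22 = 1.5
SSE = 4 + 1 + 2.25 + 4 + 6.25 + 0.25 + 0 + 2.25 = 20
s = √(20/6) = 1.82574
e/s = 0 / 1.82574 = 0.000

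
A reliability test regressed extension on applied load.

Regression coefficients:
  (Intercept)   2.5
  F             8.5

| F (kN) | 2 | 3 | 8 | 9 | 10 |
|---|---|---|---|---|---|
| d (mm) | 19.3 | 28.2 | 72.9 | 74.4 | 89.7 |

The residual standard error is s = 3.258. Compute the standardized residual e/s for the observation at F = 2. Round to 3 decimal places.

ŷ = 2.5 + 8.5·2 = 19.5
e = 19.3 − 19.5 = -0.2
e/s = -0.2 / 3.258 = -0.061

-0.061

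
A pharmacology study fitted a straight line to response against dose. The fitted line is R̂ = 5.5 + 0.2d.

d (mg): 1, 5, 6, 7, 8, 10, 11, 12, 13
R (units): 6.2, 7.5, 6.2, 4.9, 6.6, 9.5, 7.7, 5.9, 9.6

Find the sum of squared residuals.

SSE = 16

d=1: R̂ = 5.5 + 0.2·1 = 5.7; e = 6.2 − 5.7 = 0.5
d=5: R̂ = 5.5 + 0.2·5 = 6.5; e = 7.5 − 6.5 = 1
d=6: R̂ = 5.5 + 0.2·6 = 6.7; e = 6.2 − 6.7 = -0.5
d=7: R̂ = 5.5 + 0.2·7 = 6.9; e = 4.9 − 6.9 = -2
d=8: R̂ = 5.5 + 0.2·8 = 7.1; e = 6.6 − 7.1 = -0.5
d=10: R̂ = 5.5 + 0.2·10 = 7.5; e = 9.5 − 7.5 = 2
d=11: R̂ = 5.5 + 0.2·11 = 7.7; e = 7.7 − 7.7 = 0
d=12: R̂ = 5.5 + 0.2·12 = 7.9; e = 5.9 − 7.9 = -2
d=13: R̂ = 5.5 + 0.2·13 = 8.1; e = 9.6 − 8.1 = 1.5
SSE = 0.25 + 1 + 0.25 + 4 + 0.25 + 4 + 0 + 4 + 2.25 = 16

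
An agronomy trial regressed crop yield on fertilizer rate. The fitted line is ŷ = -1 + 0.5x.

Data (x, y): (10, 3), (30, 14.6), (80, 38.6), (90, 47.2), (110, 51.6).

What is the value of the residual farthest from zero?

x=10: ŷ = -1 + 0.5·10 = 4; e = 3 − 4 = -1
x=30: ŷ = -1 + 0.5·30 = 14; e = 14.6 − 14 = 0.6
x=80: ŷ = -1 + 0.5·80 = 39; e = 38.6 − 39 = -0.4
x=90: ŷ = -1 + 0.5·90 = 44; e = 47.2 − 44 = 3.2
x=110: ŷ = -1 + 0.5·110 = 54; e = 51.6 − 54 = -2.4
Largest |e| is 3.2 at x = 90, residual 3.2.

e = 3.2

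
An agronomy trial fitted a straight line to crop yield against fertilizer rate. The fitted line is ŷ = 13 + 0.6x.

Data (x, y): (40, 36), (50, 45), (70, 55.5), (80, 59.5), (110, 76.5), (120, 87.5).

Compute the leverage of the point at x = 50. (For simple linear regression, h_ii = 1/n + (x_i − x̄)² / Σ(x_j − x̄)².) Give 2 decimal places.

x̄ = (40 + 50 + 70 + 80 + 110 + 120)/6 = 78.3333
Σ(x − x̄)² = 1469.44 + 802.778 + 69.4444 + 2.77778 + 1002.78 + 1736.11 = 5083.33
h = 1/6 + (-28.3333)²/5083.33 = 0.166667 + 0.157923 = 0.32

h = 0.32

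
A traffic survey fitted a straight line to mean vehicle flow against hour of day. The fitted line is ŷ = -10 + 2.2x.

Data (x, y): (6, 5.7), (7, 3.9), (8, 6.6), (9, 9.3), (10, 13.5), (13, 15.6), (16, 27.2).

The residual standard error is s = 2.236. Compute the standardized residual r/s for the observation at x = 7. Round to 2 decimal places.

ŷ = -10 + 2.2·7 = 5.4
r = 3.9 − 5.4 = -1.5
r/s = -1.5 / 2.236 = -0.67

-0.67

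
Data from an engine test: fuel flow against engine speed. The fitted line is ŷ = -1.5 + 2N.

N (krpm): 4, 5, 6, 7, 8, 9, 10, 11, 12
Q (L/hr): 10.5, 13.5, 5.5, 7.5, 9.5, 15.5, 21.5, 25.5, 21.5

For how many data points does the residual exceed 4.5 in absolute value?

N=4: ŷ = -1.5 + 2·4 = 6.5; e = 10.5 − 6.5 = 4
N=5: ŷ = -1.5 + 2·5 = 8.5; e = 13.5 − 8.5 = 5
N=6: ŷ = -1.5 + 2·6 = 10.5; e = 5.5 − 10.5 = -5
N=7: ŷ = -1.5 + 2·7 = 12.5; e = 7.5 − 12.5 = -5
N=8: ŷ = -1.5 + 2·8 = 14.5; e = 9.5 − 14.5 = -5
N=9: ŷ = -1.5 + 2·9 = 16.5; e = 15.5 − 16.5 = -1
N=10: ŷ = -1.5 + 2·10 = 18.5; e = 21.5 − 18.5 = 3
N=11: ŷ = -1.5 + 2·11 = 20.5; e = 25.5 − 20.5 = 5
N=12: ŷ = -1.5 + 2·12 = 22.5; e = 21.5 − 22.5 = -1
|e| > 4.5: N=5 (|e|=5), N=6 (|e|=5), N=7 (|e|=5), N=8 (|e|=5), N=11 (|e|=5) → 5

5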